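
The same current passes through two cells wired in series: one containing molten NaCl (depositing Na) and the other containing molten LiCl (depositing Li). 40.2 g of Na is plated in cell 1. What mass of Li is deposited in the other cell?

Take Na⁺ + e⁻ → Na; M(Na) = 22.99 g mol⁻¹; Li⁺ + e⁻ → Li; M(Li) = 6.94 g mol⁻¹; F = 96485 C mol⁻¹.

n(Na) = 40.2 / 22.99 = 1.749 mol.
Since Na⁺ + e⁻ → Na, n(e⁻) passed = 1 × 1.749 = 1.749 mol.
Cells in series carry the same charge, so the same 1.749 mol of electrons passes through cell 2.
Li⁺ + e⁻ → Li, so n(Li) = 1.749 / 1 = 1.749 mol.
m(Li) = 1.749 × 6.94 = 12.1 g.

12.1 g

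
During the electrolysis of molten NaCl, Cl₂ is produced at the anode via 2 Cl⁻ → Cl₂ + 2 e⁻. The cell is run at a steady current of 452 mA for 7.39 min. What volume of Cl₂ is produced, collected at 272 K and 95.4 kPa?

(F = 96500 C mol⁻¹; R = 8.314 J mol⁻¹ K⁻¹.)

Q = I·t = 0.4520 A × 443.40 s = 200.4 C.
n(e⁻) = Q/F = 200.4 / 96500 = 0.002077 mol.
2 electrons are transferred per Cl₂ molecule, so n(Cl₂) = 0.002077 / 2 = 0.001038 mol.
V = nRT/P = (0.001038 × 8.314 × 272) / (95.4 × 10³ Pa) = 2.46 × 10⁻⁵ m³ = 0.0246 L.

0.0246 L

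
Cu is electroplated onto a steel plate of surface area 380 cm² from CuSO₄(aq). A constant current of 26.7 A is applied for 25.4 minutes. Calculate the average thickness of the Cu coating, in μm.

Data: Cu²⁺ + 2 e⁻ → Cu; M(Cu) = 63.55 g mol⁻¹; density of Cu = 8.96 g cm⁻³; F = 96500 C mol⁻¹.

Q = I·t = 26.70 × 1524.0 = 40690 C; n(e⁻) = 0.4217 mol.
n(Cu) = n(e⁻)/2 = 0.2108 mol, so m = 0.2108 × 63.55 = 13.40 g.
Volume = m/ρ = 13.40 / 8.96 = 1.495 cm³.
Thickness = V/A = 1.495 / 380 = 0.00394 cm = 39.4 μm.

39.4 μm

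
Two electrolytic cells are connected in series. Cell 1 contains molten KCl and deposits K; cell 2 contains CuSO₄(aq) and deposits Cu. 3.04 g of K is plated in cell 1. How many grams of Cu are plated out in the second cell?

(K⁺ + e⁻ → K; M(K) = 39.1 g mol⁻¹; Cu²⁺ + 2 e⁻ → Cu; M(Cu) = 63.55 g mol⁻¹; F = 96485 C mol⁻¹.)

n(K) = 3.04 / 39.1 = 0.07775 mol.
Since K⁺ + e⁻ → K, n(e⁻) passed = 1 × 0.07775 = 0.07775 mol.
Cells in series carry the same charge, so the same 0.07775 mol of electrons passes through cell 2.
Cu²⁺ + 2 e⁻ → Cu, so n(Cu) = 0.07775 / 2 = 0.03887 mol.
m(Cu) = 0.03887 × 63.55 = 2.47 g.

2.47 g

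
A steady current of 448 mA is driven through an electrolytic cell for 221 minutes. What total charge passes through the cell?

Q = I·t = 0.4480 A × 13260 s = 5940 C.

5940 C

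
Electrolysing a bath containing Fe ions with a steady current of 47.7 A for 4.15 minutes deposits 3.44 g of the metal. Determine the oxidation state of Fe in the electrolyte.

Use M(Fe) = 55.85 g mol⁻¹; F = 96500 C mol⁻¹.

Q = I·t = 47.70 A × 249.00 s = 11880 C, so n(e⁻) = 11880/96500 = 0.1231 mol.
n(Fe) deposited = 3.44 / 55.85 = 0.06159 mol.
Electrons per atom = n(e⁻)/n(Fe) = 0.1231 / 0.06159 = 2.00 ≈ 2, so the ion is Fe²⁺.

+2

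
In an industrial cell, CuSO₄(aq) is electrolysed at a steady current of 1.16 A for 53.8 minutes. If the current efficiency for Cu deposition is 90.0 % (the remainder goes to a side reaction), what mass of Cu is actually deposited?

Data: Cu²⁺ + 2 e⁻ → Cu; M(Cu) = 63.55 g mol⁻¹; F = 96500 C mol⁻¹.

Q = I·t = 1.160 × 3228.0 = 3744 C.
n(e⁻) = 3744/96500 = 0.03880 mol; theoretically n(Cu) = 0.03880/2 = 0.01940 mol, m_theo = 1.233 g.
At 90.0 % efficiency, m_actual = 0.900 × 1.233 = 1.11 g.

1.11 g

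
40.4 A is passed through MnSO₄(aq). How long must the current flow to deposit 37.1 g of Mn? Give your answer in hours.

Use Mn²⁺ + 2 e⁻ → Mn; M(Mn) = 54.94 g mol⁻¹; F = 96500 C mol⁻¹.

0.896 h

n(Mn) = m/M = 37.1 / 54.94 = 0.6753 mol.
Each Mn atom requires 2 electrons, so n(e⁻) = 2 × 0.6753 = 1.351 mol.
Q = n(e⁻)·F = 1.351 × 96500 = 130300 C.
t = Q/I = 130300 / 40.40 A = 3226 s = 0.896 h.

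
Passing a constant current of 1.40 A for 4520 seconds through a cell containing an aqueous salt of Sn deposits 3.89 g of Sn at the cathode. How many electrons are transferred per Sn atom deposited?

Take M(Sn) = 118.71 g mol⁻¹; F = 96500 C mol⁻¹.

2

Q = I·t = 1.400 A × 4520.0 s = 6328 C, so n(e⁻) = 6328/96500 = 0.06558 mol.
n(Sn) deposited = 3.89 / 118.71 = 0.03277 mol.
Electrons per atom = n(e⁻)/n(Sn) = 0.06558 / 0.03277 = 2.00 ≈ 2, so the ion is Sn²⁺.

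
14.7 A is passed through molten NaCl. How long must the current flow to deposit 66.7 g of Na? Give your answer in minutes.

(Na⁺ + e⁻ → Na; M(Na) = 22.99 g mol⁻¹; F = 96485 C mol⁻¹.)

317 min

n(Na) = m/M = 66.7 / 22.99 = 2.901 mol.
Each Na atom requires 1 electron, so n(e⁻) = 1 × 2.901 = 2.901 mol.
Q = n(e⁻)·F = 2.901 × 96485 = 279900 C.
t = Q/I = 279900 / 14.70 A = 19040 s = 317 min.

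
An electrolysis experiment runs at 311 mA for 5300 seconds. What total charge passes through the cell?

Q = I·t = 0.3110 A × 5300.0 s = 1650 C.

1650 C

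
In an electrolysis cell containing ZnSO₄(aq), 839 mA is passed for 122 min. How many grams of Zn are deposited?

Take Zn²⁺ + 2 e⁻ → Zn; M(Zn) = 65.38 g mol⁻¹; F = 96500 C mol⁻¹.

Q = I·t = 0.8390 A × 7320.0 s = 6141 C.
n(e⁻) = Q/F = 6141 / 96500 = 0.06364 mol.
Zn²⁺ + 2 e⁻ → Zn, so n(Zn) = n(e⁻)/2 = 0.03182 mol.
m = n·M = 0.03182 × 65.38 = 2.08 g.

2.08 g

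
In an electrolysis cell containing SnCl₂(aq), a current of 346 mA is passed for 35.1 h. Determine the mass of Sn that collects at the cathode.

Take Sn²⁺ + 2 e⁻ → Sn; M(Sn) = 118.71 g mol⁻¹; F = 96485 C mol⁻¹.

26.9 g

Q = I·t = 0.3460 A × 126360 s = 43720 C.
n(e⁻) = Q/F = 43720 / 96485 = 0.4531 mol.
Sn²⁺ + 2 e⁻ → Sn, so n(Sn) = n(e⁻)/2 = 0.2266 mol.
m = n·M = 0.2266 × 118.71 = 26.9 g.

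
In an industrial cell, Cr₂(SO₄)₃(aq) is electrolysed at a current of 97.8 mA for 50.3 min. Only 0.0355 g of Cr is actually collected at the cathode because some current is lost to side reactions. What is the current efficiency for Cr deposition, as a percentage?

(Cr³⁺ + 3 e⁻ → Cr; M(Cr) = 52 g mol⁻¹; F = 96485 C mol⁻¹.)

66.9 %

Q = I·t = 0.09780 × 3018.0 = 295.2 C; n(e⁻) = 295.2/96485 = 0.003059 mol.
Theoretical n(Cr) = n(e⁻)/3 = 0.001020 mol, i.e. m_theo = 0.001020 × 52 = 0.05302 g.
Efficiency = m_actual / m_theo = 0.0355 / 0.05302 = 66.9 %.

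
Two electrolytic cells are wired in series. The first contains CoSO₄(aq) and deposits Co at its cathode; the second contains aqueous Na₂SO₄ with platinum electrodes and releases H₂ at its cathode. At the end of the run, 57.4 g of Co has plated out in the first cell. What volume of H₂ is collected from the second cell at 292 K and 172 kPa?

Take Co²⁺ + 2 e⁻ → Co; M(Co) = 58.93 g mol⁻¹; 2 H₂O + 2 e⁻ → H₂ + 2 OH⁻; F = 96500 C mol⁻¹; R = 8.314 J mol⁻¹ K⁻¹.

13.7 L

n(Co) = 57.4 / 58.93 = 0.9740 mol, so n(e⁻) = 2 × 0.9740 = 1.948 mol.
The cells are in series, so the same 1.948 mol of electrons passes through the second cell.
2 H₂O + 2 e⁻ → H₂ + 2 OH⁻ — 2 mol e⁻ per mol H₂, so n(H₂) = 1.948/2 = 0.9740 mol.
V = nRT/P = (0.9740 × 8.314 × 292) / (172 × 10³) = 0.0137 m³ = 13.7 L.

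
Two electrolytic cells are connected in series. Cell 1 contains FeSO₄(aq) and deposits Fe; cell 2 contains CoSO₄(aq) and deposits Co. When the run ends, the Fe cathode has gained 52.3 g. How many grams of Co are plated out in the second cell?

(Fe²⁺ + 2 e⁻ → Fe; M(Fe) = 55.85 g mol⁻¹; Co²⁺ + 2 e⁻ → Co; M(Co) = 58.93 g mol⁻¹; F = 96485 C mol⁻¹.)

n(Fe) = 52.3 / 55.85 = 0.9364 mol.
Since Fe²⁺ + 2 e⁻ → Fe, n(e⁻) passed = 2 × 0.9364 = 1.873 mol.
Cells in series carry the same charge, so the same 1.873 mol of electrons passes through cell 2.
Co²⁺ + 2 e⁻ → Co, so n(Co) = 1.873 / 2 = 0.9364 mol.
m(Co) = 0.9364 × 58.93 = 55.2 g.

55.2 g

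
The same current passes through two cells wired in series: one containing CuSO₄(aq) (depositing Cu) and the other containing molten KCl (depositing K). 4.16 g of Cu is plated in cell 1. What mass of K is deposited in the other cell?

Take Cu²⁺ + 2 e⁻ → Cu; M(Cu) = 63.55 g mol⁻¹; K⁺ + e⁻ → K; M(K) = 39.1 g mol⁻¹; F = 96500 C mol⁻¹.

n(Cu) = 4.16 / 63.55 = 0.06546 mol.
Since Cu²⁺ + 2 e⁻ → Cu, n(e⁻) passed = 2 × 0.06546 = 0.1309 mol.
Cells in series carry the same charge, so the same 0.1309 mol of electrons passes through cell 2.
K⁺ + e⁻ → K, so n(K) = 0.1309 / 1 = 0.1309 mol.
m(K) = 0.1309 × 39.1 = 5.12 g.

5.12 g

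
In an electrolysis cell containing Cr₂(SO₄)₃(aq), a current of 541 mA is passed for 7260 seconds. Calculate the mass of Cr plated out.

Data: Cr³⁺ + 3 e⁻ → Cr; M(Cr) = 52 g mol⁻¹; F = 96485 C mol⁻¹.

0.706 g

Q = I·t = 0.5410 A × 7260.0 s = 3928 C.
n(e⁻) = Q/F = 3928 / 96485 = 0.04071 mol.
Cr³⁺ + 3 e⁻ → Cr, so n(Cr) = n(e⁻)/3 = 0.01357 mol.
m = n·M = 0.01357 × 52 = 0.706 g.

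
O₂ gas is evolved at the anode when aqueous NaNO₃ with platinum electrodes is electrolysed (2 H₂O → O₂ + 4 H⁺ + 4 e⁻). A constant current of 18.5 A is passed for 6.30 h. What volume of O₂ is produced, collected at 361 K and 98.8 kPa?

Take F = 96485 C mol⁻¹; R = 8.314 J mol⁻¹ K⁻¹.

Q = I·t = 18.50 A × 22680 s = 419600 C.
n(e⁻) = Q/F = 419600 / 96485 = 4.349 mol.
4 electrons are transferred per O₂ molecule, so n(O₂) = 4.349 / 4 = 1.087 mol.
V = nRT/P = (1.087 × 8.314 × 361) / (98.8 × 10³ Pa) = 0.0330 m³ = 33.0 L.

33.0 L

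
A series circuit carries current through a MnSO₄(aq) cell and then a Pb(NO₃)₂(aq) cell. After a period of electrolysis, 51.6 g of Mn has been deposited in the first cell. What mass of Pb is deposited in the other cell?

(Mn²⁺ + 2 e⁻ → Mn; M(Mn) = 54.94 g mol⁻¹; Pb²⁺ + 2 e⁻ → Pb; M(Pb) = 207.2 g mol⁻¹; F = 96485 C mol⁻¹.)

n(Mn) = 51.6 / 54.94 = 0.9392 mol.
Since Mn²⁺ + 2 e⁻ → Mn, n(e⁻) passed = 2 × 0.9392 = 1.878 mol.
Cells in series carry the same charge, so the same 1.878 mol of electrons passes through cell 2.
Pb²⁺ + 2 e⁻ → Pb, so n(Pb) = 1.878 / 2 = 0.9392 mol.
m(Pb) = 0.9392 × 207.2 = 195 g.

195 g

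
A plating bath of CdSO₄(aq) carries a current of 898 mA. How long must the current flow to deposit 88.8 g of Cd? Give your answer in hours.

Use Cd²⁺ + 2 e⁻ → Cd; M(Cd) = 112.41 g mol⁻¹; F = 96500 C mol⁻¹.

n(Cd) = m/M = 88.8 / 112.41 = 0.7900 mol.
Each Cd atom requires 2 electrons, so n(e⁻) = 2 × 0.7900 = 1.580 mol.
Q = n(e⁻)·F = 1.580 × 96500 = 152500 C.
t = Q/I = 152500 / 0.8980 A = 169800 s = 47.2 h.

47.2 h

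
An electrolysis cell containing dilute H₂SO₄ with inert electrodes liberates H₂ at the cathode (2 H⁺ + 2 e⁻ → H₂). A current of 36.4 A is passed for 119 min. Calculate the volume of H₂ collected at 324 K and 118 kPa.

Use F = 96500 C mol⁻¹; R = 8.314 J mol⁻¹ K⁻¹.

Q = I·t = 36.40 A × 7140.0 s = 259900 C.
n(e⁻) = Q/F = 259900 / 96500 = 2.693 mol.
2 electrons are transferred per H₂ molecule, so n(H₂) = 2.693 / 2 = 1.347 mol.
V = nRT/P = (1.347 × 8.314 × 324) / (118 × 10³ Pa) = 0.0307 m³ = 30.7 L.

30.7 L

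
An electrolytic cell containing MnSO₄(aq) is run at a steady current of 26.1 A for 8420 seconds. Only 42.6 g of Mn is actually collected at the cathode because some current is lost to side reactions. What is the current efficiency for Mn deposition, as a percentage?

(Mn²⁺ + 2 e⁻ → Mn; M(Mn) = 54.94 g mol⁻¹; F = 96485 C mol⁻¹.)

Q = I·t = 26.10 × 8420.0 = 219800 C; n(e⁻) = 219800/96485 = 2.278 mol.
Theoretical n(Mn) = n(e⁻)/2 = 1.139 mol, i.e. m_theo = 1.139 × 54.94 = 62.57 g.
Efficiency = m_actual / m_theo = 42.6 / 62.57 = 68.1 %.

68.1 %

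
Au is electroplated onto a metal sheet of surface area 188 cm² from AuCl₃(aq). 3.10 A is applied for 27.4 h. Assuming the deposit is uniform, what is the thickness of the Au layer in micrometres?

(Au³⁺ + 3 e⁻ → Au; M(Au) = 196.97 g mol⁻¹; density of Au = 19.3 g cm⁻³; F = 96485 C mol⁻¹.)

Q = I·t = 3.100 × 98640 = 305800 C; n(e⁻) = 3.169 mol.
n(Au) = n(e⁻)/3 = 1.056 mol, so m = 1.056 × 196.97 = 208.1 g.
Volume = m/ρ = 208.1 / 19.3 = 10.78 cm³.
Thickness = V/A = 10.78 / 188 = 0.0573 cm = 573 μm.

573 μm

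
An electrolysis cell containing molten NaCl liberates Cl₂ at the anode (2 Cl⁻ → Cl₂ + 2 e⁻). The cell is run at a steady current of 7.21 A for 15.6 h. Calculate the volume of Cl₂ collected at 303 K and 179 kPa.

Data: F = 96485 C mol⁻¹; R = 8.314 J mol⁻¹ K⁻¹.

29.5 L

Q = I·t = 7.210 A × 56160 s = 404900 C.
n(e⁻) = Q/F = 404900 / 96485 = 4.197 mol.
2 electrons are transferred per Cl₂ molecule, so n(Cl₂) = 4.197 / 2 = 2.098 mol.
V = nRT/P = (2.098 × 8.314 × 303) / (179 × 10³ Pa) = 0.0295 m³ = 29.5 L.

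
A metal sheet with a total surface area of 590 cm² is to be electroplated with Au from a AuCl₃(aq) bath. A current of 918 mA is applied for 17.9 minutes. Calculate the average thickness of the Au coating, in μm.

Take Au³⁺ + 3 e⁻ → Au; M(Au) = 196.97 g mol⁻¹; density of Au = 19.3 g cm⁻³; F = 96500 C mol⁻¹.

Q = I·t = 0.9180 × 1074.0 = 985.9 C; n(e⁻) = 0.01022 mol.
n(Au) = n(e⁻)/3 = 0.003406 mol, so m = 0.003406 × 196.97 = 0.6708 g.
Volume = m/ρ = 0.6708 / 19.3 = 0.03476 cm³.
Thickness = V/A = 0.03476 / 590 = 5.89 × 10⁻⁵ cm = 0.589 μm.

0.589 μm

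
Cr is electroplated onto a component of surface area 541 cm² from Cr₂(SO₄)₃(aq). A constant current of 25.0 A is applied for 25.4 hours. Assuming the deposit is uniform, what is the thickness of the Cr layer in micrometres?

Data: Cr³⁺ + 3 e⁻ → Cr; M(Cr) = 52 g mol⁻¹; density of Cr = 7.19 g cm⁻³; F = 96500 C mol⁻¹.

Q = I·t = 25.00 × 91440 = 2286000 C; n(e⁻) = 23.69 mol.
n(Cr) = n(e⁻)/3 = 7.896 mol, so m = 7.896 × 52 = 410.6 g.
Volume = m/ρ = 410.6 / 7.19 = 57.11 cm³.
Thickness = V/A = 57.11 / 541 = 0.106 cm = 1060 μm.

1060 μm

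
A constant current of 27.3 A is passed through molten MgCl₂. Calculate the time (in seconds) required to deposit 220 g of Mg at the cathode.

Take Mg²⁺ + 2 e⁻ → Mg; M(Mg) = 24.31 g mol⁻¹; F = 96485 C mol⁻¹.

64000 s

n(Mg) = m/M = 220 / 24.31 = 9.050 mol.
Each Mg atom requires 2 electrons, so n(e⁻) = 2 × 9.050 = 18.10 mol.
Q = n(e⁻)·F = 18.10 × 96485 = 1746000 C.
t = Q/I = 1746000 / 27.30 A = 63970 s.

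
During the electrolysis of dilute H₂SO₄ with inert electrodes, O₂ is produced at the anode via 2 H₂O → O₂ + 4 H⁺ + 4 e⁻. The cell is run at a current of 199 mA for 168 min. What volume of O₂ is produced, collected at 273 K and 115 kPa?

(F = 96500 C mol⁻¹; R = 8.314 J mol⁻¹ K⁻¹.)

Q = I·t = 0.1990 A × 10080 s = 2006 C.
n(e⁻) = Q/F = 2006 / 96500 = 0.02079 mol.
4 electrons are transferred per O₂ molecule, so n(O₂) = 0.02079 / 4 = 0.005197 mol.
V = nRT/P = (0.005197 × 8.314 × 273) / (115 × 10³ Pa) = 1.03 × 10⁻⁴ m³ = 0.103 L.

0.103 L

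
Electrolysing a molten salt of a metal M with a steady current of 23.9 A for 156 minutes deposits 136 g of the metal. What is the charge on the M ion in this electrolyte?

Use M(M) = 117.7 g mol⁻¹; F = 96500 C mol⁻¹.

+2

Q = I·t = 23.90 A × 9360.0 s = 223700 C, so n(e⁻) = 223700/96500 = 2.318 mol.
n(M) deposited = 136 / 117.7 = 1.155 mol.
Electrons per atom = n(e⁻)/n(M) = 2.318 / 1.155 = 2.01 ≈ 2, so the ion is M²⁺.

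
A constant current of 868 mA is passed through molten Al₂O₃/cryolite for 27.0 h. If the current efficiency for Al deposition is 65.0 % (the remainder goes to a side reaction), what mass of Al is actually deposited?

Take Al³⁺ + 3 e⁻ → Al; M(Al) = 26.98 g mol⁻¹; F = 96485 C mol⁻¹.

Q = I·t = 0.8680 × 97200 = 84370 C.
n(e⁻) = 84370/96485 = 0.8744 mol; theoretically n(Al) = 0.8744/3 = 0.2915 mol, m_theo = 7.864 g.
At 65.0 % efficiency, m_actual = 0.650 × 7.864 = 5.11 g.

5.11 g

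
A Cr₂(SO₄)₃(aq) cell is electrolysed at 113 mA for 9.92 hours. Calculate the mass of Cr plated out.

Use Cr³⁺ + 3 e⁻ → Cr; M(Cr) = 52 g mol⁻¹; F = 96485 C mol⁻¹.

0.725 g

Q = I·t = 0.1130 A × 35712 s = 4035 C.
n(e⁻) = Q/F = 4035 / 96485 = 0.04182 mol.
Cr³⁺ + 3 e⁻ → Cr, so n(Cr) = n(e⁻)/3 = 0.01394 mol.
m = n·M = 0.01394 × 52 = 0.725 g.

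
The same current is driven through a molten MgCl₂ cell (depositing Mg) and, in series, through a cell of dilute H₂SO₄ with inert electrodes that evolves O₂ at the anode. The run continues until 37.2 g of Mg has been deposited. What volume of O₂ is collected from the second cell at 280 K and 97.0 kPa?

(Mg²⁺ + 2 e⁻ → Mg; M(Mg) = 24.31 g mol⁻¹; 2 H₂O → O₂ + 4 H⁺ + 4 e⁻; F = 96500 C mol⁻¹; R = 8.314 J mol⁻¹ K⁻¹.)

18.4 L

n(Mg) = 37.2 / 24.31 = 1.530 mol, so n(e⁻) = 2 × 1.530 = 3.060 mol.
The cells are in series, so the same 3.060 mol of electrons passes through the second cell.
2 H₂O → O₂ + 4 H⁺ + 4 e⁻ — 4 mol e⁻ per mol O₂, so n(O₂) = 3.060/4 = 0.7651 mol.
V = nRT/P = (0.7651 × 8.314 × 280) / (97.0 × 10³) = 0.0184 m³ = 18.4 L.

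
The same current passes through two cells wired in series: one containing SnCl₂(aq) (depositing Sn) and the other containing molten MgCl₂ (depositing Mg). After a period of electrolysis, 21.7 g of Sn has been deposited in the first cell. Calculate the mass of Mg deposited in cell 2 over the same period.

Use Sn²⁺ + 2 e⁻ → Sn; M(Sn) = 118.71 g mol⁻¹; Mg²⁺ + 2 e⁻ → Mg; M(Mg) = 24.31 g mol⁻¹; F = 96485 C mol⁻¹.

n(Sn) = 21.7 / 118.71 = 0.1828 mol.
Since Sn²⁺ + 2 e⁻ → Sn, n(e⁻) passed = 2 × 0.1828 = 0.3656 mol.
Cells in series carry the same charge, so the same 0.3656 mol of electrons passes through cell 2.
Mg²⁺ + 2 e⁻ → Mg, so n(Mg) = 0.3656 / 2 = 0.1828 mol.
m(Mg) = 0.1828 × 24.31 = 4.44 g.

4.44 g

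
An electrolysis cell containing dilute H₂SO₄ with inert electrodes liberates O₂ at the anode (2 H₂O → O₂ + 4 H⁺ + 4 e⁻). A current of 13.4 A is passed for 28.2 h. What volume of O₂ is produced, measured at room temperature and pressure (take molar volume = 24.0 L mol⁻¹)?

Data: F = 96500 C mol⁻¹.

84.6 L

Q = I·t = 13.40 A × 101520 s = 1360000 C.
n(e⁻) = Q/F = 1360000 / 96500 = 14.10 mol.
4 electrons are transferred per O₂ molecule, so n(O₂) = 14.10 / 4 = 3.524 mol.
V = n × V_m = 3.524 × 24.0 = 84.6 L.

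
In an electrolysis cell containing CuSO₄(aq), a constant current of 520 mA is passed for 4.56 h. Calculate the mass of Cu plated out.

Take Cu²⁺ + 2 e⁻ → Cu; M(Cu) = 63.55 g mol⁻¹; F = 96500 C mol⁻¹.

2.81 g

Q = I·t = 0.5200 A × 16416 s = 8536 C.
n(e⁻) = Q/F = 8536 / 96500 = 0.08846 mol.
Cu²⁺ + 2 e⁻ → Cu, so n(Cu) = n(e⁻)/2 = 0.04423 mol.
m = n·M = 0.04423 × 63.55 = 2.81 g.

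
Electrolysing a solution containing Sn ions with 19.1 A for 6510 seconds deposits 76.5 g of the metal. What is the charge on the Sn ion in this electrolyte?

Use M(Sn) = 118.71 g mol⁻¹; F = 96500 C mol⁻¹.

Q = I·t = 19.10 A × 6510.0 s = 124300 C, so n(e⁻) = 124300/96500 = 1.289 mol.
n(Sn) deposited = 76.5 / 118.71 = 0.6444 mol.
Electrons per atom = n(e⁻)/n(Sn) = 1.289 / 0.6444 = 2.00 ≈ 2, so the ion is Sn²⁺.

+2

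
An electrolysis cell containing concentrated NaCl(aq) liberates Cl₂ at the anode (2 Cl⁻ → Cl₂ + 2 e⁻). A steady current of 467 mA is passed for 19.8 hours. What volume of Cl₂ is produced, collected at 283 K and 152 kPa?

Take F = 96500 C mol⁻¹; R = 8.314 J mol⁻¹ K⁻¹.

2.67 L

Q = I·t = 0.4670 A × 71280 s = 33290 C.
n(e⁻) = Q/F = 33290 / 96500 = 0.3450 mol.
2 electrons are transferred per Cl₂ molecule, so n(Cl₂) = 0.3450 / 2 = 0.1725 mol.
V = nRT/P = (0.1725 × 8.314 × 283) / (152 × 10³ Pa) = 0.00267 m³ = 2.67 L.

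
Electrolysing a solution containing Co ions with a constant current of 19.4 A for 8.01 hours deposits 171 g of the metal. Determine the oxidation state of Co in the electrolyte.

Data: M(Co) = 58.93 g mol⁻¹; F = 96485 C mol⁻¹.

Q = I·t = 19.40 A × 28836 s = 559400 C, so n(e⁻) = 559400/96485 = 5.798 mol.
n(Co) deposited = 171 / 58.93 = 2.902 mol.
Electrons per atom = n(e⁻)/n(Co) = 5.798 / 2.902 = 2.00 ≈ 2, so the ion is Co²⁺.

+2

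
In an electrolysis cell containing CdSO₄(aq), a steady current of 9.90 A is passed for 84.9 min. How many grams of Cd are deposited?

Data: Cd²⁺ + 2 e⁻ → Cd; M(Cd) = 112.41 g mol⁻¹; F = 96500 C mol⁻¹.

Q = I·t = 9.900 A × 5094.0 s = 50430 C.
n(e⁻) = Q/F = 50430 / 96500 = 0.5226 mol.
Cd²⁺ + 2 e⁻ → Cd, so n(Cd) = n(e⁻)/2 = 0.2613 mol.
m = n·M = 0.2613 × 112.41 = 29.4 g.

29.4 g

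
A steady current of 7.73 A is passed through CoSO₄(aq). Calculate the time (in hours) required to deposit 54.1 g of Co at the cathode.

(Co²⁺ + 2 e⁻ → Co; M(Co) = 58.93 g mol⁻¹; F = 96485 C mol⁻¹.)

n(Co) = m/M = 54.1 / 58.93 = 0.9180 mol.
Each Co atom requires 2 electrons, so n(e⁻) = 2 × 0.9180 = 1.836 mol.
Q = n(e⁻)·F = 1.836 × 96485 = 177200 C.
t = Q/I = 177200 / 7.730 A = 22920 s = 6.37 h.

6.37 h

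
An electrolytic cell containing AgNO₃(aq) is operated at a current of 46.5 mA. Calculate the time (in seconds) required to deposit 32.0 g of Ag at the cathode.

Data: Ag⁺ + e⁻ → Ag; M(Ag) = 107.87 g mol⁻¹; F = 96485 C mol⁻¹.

n(Ag) = m/M = 32.0 / 107.87 = 0.2967 mol.
Each Ag atom requires 1 electron, so n(e⁻) = 1 × 0.2967 = 0.2967 mol.
Q = n(e⁻)·F = 0.2967 × 96485 = 28620 C.
t = Q/I = 28620 / 0.04650 A = 615500 s.

6.16 × 10⁵ s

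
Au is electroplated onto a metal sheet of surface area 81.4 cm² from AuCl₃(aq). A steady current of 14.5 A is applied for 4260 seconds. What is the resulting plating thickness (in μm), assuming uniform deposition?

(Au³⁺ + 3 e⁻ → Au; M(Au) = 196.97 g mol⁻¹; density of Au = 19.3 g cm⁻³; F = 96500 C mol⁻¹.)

Q = I·t = 14.50 × 4260.0 = 61770 C; n(e⁻) = 0.6401 mol.
n(Au) = n(e⁻)/3 = 0.2134 mol, so m = 0.2134 × 196.97 = 42.03 g.
Volume = m/ρ = 42.03 / 19.3 = 2.178 cm³.
Thickness = V/A = 2.178 / 81.4 = 0.0268 cm = 268 μm.

268 μm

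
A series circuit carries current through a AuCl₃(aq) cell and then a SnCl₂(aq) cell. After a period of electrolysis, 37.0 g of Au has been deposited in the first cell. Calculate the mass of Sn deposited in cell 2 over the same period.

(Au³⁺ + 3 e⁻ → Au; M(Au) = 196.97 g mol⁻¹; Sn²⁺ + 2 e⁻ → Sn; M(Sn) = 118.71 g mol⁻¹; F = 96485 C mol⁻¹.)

n(Au) = 37.0 / 196.97 = 0.1878 mol.
Since Au³⁺ + 3 e⁻ → Au, n(e⁻) passed = 3 × 0.1878 = 0.5635 mol.
Cells in series carry the same charge, so the same 0.5635 mol of electrons passes through cell 2.
Sn²⁺ + 2 e⁻ → Sn, so n(Sn) = 0.5635 / 2 = 0.2818 mol.
m(Sn) = 0.2818 × 118.71 = 33.4 g.

33.4 g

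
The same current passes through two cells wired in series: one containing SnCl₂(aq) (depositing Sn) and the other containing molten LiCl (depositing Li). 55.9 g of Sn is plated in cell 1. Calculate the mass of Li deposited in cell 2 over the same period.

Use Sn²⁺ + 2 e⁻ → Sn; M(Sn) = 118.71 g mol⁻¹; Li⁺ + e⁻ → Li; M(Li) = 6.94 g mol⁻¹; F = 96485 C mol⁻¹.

n(Sn) = 55.9 / 118.71 = 0.4709 mol.
Since Sn²⁺ + 2 e⁻ → Sn, n(e⁻) passed = 2 × 0.4709 = 0.9418 mol.
Cells in series carry the same charge, so the same 0.9418 mol of electrons passes through cell 2.
Li⁺ + e⁻ → Li, so n(Li) = 0.9418 / 1 = 0.9418 mol.
m(Li) = 0.9418 × 6.94 = 6.54 g.

6.54 g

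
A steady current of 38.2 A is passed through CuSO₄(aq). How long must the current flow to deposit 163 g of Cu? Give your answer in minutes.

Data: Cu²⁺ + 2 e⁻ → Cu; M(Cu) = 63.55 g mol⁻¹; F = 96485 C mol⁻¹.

n(Cu) = m/M = 163 / 63.55 = 2.565 mol.
Each Cu atom requires 2 electrons, so n(e⁻) = 2 × 2.565 = 5.130 mol.
Q = n(e⁻)·F = 5.130 × 96485 = 495000 C.
t = Q/I = 495000 / 38.20 A = 12960 s = 216 min.

216 min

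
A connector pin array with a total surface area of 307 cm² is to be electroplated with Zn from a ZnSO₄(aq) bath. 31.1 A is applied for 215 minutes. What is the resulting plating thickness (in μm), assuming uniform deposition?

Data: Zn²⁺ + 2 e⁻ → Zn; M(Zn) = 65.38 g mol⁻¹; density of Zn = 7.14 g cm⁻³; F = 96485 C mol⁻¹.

620 μm

Q = I·t = 31.10 × 12900 = 401200 C; n(e⁻) = 4.158 mol.
n(Zn) = n(e⁻)/2 = 2.079 mol, so m = 2.079 × 65.38 = 135.9 g.
Volume = m/ρ = 135.9 / 7.14 = 19.04 cm³.
Thickness = V/A = 19.04 / 307 = 0.0620 cm = 620 μm.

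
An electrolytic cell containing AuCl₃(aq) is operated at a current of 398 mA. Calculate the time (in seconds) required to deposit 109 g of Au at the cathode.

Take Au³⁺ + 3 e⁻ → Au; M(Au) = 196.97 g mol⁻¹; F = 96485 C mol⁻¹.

4.02 × 10⁵ s

n(Au) = m/M = 109 / 196.97 = 0.5534 mol.
Each Au atom requires 3 electrons, so n(e⁻) = 3 × 0.5534 = 1.660 mol.
Q = n(e⁻)·F = 1.660 × 96485 = 160200 C.
t = Q/I = 160200 / 0.3980 A = 402500 s.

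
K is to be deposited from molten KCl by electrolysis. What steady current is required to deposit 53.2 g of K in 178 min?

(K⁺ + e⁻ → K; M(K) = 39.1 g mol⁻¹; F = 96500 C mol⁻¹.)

n(K) = 53.2 / 39.1 = 1.361 mol.
n(e⁻) = 1 × 1.361 = 1.361 mol.
Q = n(e⁻)·F = 1.361 × 96500 = 131300 C.
I = Q/t = 131300 / 10680 s = 12.3 A.

12.3 A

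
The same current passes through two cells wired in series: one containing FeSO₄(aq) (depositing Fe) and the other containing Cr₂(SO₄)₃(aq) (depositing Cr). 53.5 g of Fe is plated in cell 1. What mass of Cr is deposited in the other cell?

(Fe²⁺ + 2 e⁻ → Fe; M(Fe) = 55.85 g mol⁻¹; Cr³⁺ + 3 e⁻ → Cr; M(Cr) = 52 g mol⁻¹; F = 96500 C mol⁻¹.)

n(Fe) = 53.5 / 55.85 = 0.9579 mol.
Since Fe²⁺ + 2 e⁻ → Fe, n(e⁻) passed = 2 × 0.9579 = 1.916 mol.
Cells in series carry the same charge, so the same 1.916 mol of electrons passes through cell 2.
Cr³⁺ + 3 e⁻ → Cr, so n(Cr) = 1.916 / 3 = 0.6386 mol.
m(Cr) = 0.6386 × 52 = 33.2 g.

33.2 g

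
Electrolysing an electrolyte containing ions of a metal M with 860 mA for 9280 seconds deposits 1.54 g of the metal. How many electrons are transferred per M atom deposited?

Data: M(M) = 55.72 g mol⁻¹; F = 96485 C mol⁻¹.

Q = I·t = 0.8600 A × 9280.0 s = 7981 C, so n(e⁻) = 7981/96485 = 0.08272 mol.
n(M) deposited = 1.54 / 55.72 = 0.02764 mol.
Electrons per atom = n(e⁻)/n(M) = 0.08272 / 0.02764 = 2.99 ≈ 3, so the ion is M³⁺.

3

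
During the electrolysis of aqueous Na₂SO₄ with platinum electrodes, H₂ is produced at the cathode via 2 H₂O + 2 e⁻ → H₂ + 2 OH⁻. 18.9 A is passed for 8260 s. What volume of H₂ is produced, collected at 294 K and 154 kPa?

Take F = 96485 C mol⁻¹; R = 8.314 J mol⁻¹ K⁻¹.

12.8 L

Q = I·t = 18.90 A × 8260.0 s = 156100 C.
n(e⁻) = Q/F = 156100 / 96485 = 1.618 mol.
2 electrons are transferred per H₂ molecule, so n(H₂) = 1.618 / 2 = 0.8090 mol.
V = nRT/P = (0.8090 × 8.314 × 294) / (154 × 10³ Pa) = 0.0128 m³ = 12.8 L.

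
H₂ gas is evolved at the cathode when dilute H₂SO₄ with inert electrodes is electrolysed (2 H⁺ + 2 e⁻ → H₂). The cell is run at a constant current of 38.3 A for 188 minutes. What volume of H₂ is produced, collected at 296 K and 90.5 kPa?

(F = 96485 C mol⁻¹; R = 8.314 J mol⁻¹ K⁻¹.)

Q = I·t = 38.30 A × 11280 s = 432000 C.
n(e⁻) = Q/F = 432000 / 96485 = 4.478 mol.
2 electrons are transferred per H₂ molecule, so n(H₂) = 4.478 / 2 = 2.239 mol.
V = nRT/P = (2.239 × 8.314 × 296) / (90.5 × 10³ Pa) = 0.0609 m³ = 60.9 L.

60.9 L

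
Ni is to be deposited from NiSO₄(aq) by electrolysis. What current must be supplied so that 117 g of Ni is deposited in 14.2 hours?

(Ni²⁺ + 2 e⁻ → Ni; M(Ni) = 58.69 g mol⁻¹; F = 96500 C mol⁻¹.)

n(Ni) = 117 / 58.69 = 1.994 mol.
n(e⁻) = 2 × 1.994 = 3.987 mol.
Q = n(e⁻)·F = 3.987 × 96500 = 384800 C.
I = Q/t = 384800 / 51120 s = 7.53 A.

7.53 A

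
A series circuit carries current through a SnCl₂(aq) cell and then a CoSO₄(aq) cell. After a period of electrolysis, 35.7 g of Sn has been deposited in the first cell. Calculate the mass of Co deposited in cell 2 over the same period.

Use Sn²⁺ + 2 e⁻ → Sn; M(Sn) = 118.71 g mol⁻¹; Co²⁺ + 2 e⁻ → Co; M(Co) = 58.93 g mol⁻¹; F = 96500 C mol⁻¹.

17.7 g

n(Sn) = 35.7 / 118.71 = 0.3007 mol.
Since Sn²⁺ + 2 e⁻ → Sn, n(e⁻) passed = 2 × 0.3007 = 0.6015 mol.
Cells in series carry the same charge, so the same 0.6015 mol of electrons passes through cell 2.
Co²⁺ + 2 e⁻ → Co, so n(Co) = 0.6015 / 2 = 0.3007 mol.
m(Co) = 0.3007 × 58.93 = 17.7 g.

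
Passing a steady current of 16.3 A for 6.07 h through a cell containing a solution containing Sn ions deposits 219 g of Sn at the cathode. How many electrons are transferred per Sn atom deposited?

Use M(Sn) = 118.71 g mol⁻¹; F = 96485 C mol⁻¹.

Q = I·t = 16.30 A × 21852 s = 356200 C, so n(e⁻) = 356200/96485 = 3.692 mol.
n(Sn) deposited = 219 / 118.71 = 1.845 mol.
Electrons per atom = n(e⁻)/n(Sn) = 3.692 / 1.845 = 2.00 ≈ 2, so the ion is Sn²⁺.

2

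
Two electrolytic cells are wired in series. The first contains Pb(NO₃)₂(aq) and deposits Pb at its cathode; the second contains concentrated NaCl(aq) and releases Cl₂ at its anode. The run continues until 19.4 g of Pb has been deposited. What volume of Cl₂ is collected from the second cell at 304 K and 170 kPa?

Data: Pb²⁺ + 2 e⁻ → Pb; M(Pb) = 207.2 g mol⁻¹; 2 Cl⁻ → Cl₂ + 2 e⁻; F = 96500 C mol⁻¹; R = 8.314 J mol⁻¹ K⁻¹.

n(Pb) = 19.4 / 207.2 = 0.09363 mol, so n(e⁻) = 2 × 0.09363 = 0.1873 mol.
The cells are in series, so the same 0.1873 mol of electrons passes through the second cell.
2 Cl⁻ → Cl₂ + 2 e⁻ — 2 mol e⁻ per mol Cl₂, so n(Cl₂) = 0.1873/2 = 0.09363 mol.
V = nRT/P = (0.09363 × 8.314 × 304) / (170 × 10³) = 0.00139 m³ = 1.39 L.

1.39 L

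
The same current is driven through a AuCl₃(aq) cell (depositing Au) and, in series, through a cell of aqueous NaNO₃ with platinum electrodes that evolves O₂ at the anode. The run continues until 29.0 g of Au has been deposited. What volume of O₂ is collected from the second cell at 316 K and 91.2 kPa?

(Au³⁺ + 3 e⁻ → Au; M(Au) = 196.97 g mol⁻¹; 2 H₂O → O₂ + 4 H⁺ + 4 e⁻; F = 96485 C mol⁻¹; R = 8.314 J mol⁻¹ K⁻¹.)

n(Au) = 29.0 / 196.97 = 0.1472 mol, so n(e⁻) = 3 × 0.1472 = 0.4417 mol.
The cells are in series, so the same 0.4417 mol of electrons passes through the second cell.
2 H₂O → O₂ + 4 H⁺ + 4 e⁻ — 4 mol e⁻ per mol O₂, so n(O₂) = 0.4417/4 = 0.1104 mol.
V = nRT/P = (0.1104 × 8.314 × 316) / (91.2 × 10³) = 0.00318 m³ = 3.18 L.

3.18 L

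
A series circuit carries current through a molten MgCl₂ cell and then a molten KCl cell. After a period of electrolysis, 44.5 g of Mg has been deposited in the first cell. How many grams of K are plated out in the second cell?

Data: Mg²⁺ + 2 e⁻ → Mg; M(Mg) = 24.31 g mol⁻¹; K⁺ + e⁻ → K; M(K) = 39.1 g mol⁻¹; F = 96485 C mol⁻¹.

143 g

n(Mg) = 44.5 / 24.31 = 1.831 mol.
Since Mg²⁺ + 2 e⁻ → Mg, n(e⁻) passed = 2 × 1.831 = 3.661 mol.
Cells in series carry the same charge, so the same 3.661 mol of electrons passes through cell 2.
K⁺ + e⁻ → K, so n(K) = 3.661 / 1 = 3.661 mol.
m(K) = 3.661 × 39.1 = 143 g.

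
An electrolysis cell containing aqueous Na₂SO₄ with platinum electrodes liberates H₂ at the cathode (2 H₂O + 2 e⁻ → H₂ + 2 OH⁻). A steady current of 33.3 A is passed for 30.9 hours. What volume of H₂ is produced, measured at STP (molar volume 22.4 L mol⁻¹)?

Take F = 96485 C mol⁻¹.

430 L

Q = I·t = 33.30 A × 111240 s = 3704000 C.
n(e⁻) = Q/F = 3704000 / 96485 = 38.39 mol.
2 electrons are transferred per H₂ molecule, so n(H₂) = 38.39 / 2 = 19.20 mol.
V = n × V_m = 19.20 × 22.4 = 430 L.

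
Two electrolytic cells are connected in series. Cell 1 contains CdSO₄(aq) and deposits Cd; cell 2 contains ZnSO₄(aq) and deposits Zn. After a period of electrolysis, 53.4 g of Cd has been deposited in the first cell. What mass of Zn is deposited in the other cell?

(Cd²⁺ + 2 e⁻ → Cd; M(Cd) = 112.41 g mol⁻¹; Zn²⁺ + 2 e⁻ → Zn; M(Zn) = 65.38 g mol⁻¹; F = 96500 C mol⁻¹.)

31.1 g

n(Cd) = 53.4 / 112.41 = 0.4750 mol.
Since Cd²⁺ + 2 e⁻ → Cd, n(e⁻) passed = 2 × 0.4750 = 0.9501 mol.
Cells in series carry the same charge, so the same 0.9501 mol of electrons passes through cell 2.
Zn²⁺ + 2 e⁻ → Zn, so n(Zn) = 0.9501 / 2 = 0.4750 mol.
m(Zn) = 0.4750 × 65.38 = 31.1 g.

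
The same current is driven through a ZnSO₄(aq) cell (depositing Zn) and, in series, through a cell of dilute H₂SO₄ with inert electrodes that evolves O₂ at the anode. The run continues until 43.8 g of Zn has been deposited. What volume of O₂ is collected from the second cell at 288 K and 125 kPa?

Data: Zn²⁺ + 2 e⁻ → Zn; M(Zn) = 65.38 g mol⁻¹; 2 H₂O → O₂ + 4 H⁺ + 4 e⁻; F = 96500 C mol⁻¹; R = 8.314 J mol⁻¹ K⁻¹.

n(Zn) = 43.8 / 65.38 = 0.6699 mol, so n(e⁻) = 2 × 0.6699 = 1.340 mol.
The cells are in series, so the same 1.340 mol of electrons passes through the second cell.
2 H₂O → O₂ + 4 H⁺ + 4 e⁻ — 4 mol e⁻ per mol O₂, so n(O₂) = 1.340/4 = 0.3350 mol.
V = nRT/P = (0.3350 × 8.314 × 288) / (125 × 10³) = 0.00642 m³ = 6.42 L.

6.42 L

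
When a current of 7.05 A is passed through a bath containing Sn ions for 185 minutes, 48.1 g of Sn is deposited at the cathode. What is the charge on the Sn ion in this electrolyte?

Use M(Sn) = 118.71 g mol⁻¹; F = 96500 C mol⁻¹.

+2

Q = I·t = 7.050 A × 11100 s = 78260 C, so n(e⁻) = 78260/96500 = 0.8109 mol.
n(Sn) deposited = 48.1 / 118.71 = 0.4052 mol.
Electrons per atom = n(e⁻)/n(Sn) = 0.8109 / 0.4052 = 2.00 ≈ 2, so the ion is Sn²⁺.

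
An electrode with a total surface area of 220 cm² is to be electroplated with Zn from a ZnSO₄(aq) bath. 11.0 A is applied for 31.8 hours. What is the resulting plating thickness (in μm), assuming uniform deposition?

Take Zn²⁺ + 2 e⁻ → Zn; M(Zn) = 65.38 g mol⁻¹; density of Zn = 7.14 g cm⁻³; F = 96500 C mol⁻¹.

Q = I·t = 11.00 × 114480 = 1259000 C; n(e⁻) = 13.05 mol.
n(Zn) = n(e⁻)/2 = 6.525 mol, so m = 6.525 × 65.38 = 426.6 g.
Volume = m/ρ = 426.6 / 7.14 = 59.75 cm³.
Thickness = V/A = 59.75 / 220 = 0.272 cm = 2720 μm.

2720 μm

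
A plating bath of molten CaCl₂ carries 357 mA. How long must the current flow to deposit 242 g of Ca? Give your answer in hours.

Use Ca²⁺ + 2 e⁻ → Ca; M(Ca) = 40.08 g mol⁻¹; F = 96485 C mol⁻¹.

907 h

n(Ca) = m/M = 242 / 40.08 = 6.038 mol.
Each Ca atom requires 2 electrons, so n(e⁻) = 2 × 6.038 = 12.08 mol.
Q = n(e⁻)·F = 12.08 × 96485 = 1165000 C.
t = Q/I = 1165000 / 0.3570 A = 3264000 s = 907 h.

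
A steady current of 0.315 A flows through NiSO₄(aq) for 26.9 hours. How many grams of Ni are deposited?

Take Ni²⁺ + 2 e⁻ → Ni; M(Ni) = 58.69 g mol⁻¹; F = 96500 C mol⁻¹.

Q = I·t = 0.3150 A × 96840 s = 30500 C.
n(e⁻) = Q/F = 30500 / 96500 = 0.3161 mol.
Ni²⁺ + 2 e⁻ → Ni, so n(Ni) = n(e⁻)/2 = 0.1581 mol.
m = n·M = 0.1581 × 58.69 = 9.28 g.

9.28 g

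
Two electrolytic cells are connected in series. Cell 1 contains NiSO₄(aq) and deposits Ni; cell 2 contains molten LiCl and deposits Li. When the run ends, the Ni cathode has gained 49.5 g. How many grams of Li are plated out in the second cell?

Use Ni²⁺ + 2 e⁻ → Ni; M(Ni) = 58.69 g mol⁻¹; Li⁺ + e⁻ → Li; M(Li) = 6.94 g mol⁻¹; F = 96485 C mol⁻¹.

11.7 g

n(Ni) = 49.5 / 58.69 = 0.8434 mol.
Since Ni²⁺ + 2 e⁻ → Ni, n(e⁻) passed = 2 × 0.8434 = 1.687 mol.
Cells in series carry the same charge, so the same 1.687 mol of electrons passes through cell 2.
Li⁺ + e⁻ → Li, so n(Li) = 1.687 / 1 = 1.687 mol.
m(Li) = 1.687 × 6.94 = 11.7 g.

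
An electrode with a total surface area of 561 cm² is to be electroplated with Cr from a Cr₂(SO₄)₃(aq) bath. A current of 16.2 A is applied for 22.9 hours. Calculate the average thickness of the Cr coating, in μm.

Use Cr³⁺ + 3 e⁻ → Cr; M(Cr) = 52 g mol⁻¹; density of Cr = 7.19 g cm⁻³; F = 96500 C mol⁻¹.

Q = I·t = 16.20 × 82440 = 1336000 C; n(e⁻) = 13.84 mol.
n(Cr) = n(e⁻)/3 = 4.613 mol, so m = 4.613 × 52 = 239.9 g.
Volume = m/ρ = 239.9 / 7.19 = 33.36 cm³.
Thickness = V/A = 33.36 / 561 = 0.0595 cm = 595 μm.

595 μm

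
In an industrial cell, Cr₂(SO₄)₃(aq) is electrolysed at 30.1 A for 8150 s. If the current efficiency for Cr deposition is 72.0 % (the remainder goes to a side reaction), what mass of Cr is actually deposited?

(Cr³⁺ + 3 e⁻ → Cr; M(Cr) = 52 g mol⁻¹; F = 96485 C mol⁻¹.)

Q = I·t = 30.10 × 8150.0 = 245300 C.
n(e⁻) = 245300/96485 = 2.543 mol; theoretically n(Cr) = 2.543/3 = 0.8475 mol, m_theo = 44.07 g.
At 72.0 % efficiency, m_actual = 0.720 × 44.07 = 31.7 g.

31.7 g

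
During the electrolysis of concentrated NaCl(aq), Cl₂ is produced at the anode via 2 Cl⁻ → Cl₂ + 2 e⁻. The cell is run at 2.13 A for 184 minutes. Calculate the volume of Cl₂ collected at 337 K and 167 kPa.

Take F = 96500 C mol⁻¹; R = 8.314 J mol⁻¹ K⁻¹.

Q = I·t = 2.130 A × 11040 s = 23520 C.
n(e⁻) = Q/F = 23520 / 96500 = 0.2437 mol.
2 electrons are transferred per Cl₂ molecule, so n(Cl₂) = 0.2437 / 2 = 0.1218 mol.
V = nRT/P = (0.1218 × 8.314 × 337) / (167 × 10³ Pa) = 0.00204 m³ = 2.04 L.

2.04 L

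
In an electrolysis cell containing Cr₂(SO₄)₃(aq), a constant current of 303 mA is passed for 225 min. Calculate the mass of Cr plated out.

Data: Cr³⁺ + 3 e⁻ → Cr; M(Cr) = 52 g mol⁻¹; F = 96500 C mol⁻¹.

0.735 g

Q = I·t = 0.3030 A × 13500 s = 4090 C.
n(e⁻) = Q/F = 4090 / 96500 = 0.04239 mol.
Cr³⁺ + 3 e⁻ → Cr, so n(Cr) = n(e⁻)/3 = 0.01413 mol.
m = n·M = 0.01413 × 52 = 0.735 g.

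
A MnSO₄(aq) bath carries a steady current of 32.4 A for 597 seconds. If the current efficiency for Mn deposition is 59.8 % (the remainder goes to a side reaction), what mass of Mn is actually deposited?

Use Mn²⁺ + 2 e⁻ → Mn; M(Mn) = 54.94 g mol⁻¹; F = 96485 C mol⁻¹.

3.29 g

Q = I·t = 32.40 × 597.00 = 19340 C.
n(e⁻) = 19340/96485 = 0.2005 mol; theoretically n(Mn) = 0.2005/2 = 0.1002 mol, m_theo = 5.507 g.
At 59.8 % efficiency, m_actual = 0.598 × 5.507 = 3.29 g.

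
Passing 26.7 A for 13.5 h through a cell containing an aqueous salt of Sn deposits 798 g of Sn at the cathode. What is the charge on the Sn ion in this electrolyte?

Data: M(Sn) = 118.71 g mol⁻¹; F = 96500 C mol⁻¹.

Q = I·t = 26.70 A × 48600 s = 1298000 C, so n(e⁻) = 1298000/96500 = 13.45 mol.
n(Sn) deposited = 798 / 118.71 = 6.722 mol.
Electrons per atom = n(e⁻)/n(Sn) = 13.45 / 6.722 = 2.00 ≈ 2, so the ion is Sn²⁺.

+2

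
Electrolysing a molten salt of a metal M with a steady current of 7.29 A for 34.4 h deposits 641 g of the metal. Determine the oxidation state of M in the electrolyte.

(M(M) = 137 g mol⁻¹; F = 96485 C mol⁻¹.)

+2

Q = I·t = 7.290 A × 123840 s = 902800 C, so n(e⁻) = 902800/96485 = 9.357 mol.
n(M) deposited = 641 / 137 = 4.679 mol.
Electrons per atom = n(e⁻)/n(M) = 9.357 / 4.679 = 2.00 ≈ 2, so the ion is M²⁺.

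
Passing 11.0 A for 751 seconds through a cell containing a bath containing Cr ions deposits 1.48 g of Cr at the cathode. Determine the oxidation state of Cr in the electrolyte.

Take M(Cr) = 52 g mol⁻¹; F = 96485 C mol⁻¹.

Q = I·t = 11.00 A × 751.00 s = 8261 C, so n(e⁻) = 8261/96485 = 0.08562 mol.
n(Cr) deposited = 1.48 / 52 = 0.02846 mol.
Electrons per atom = n(e⁻)/n(Cr) = 0.08562 / 0.02846 = 3.01 ≈ 3, so the ion is Cr³⁺.

+3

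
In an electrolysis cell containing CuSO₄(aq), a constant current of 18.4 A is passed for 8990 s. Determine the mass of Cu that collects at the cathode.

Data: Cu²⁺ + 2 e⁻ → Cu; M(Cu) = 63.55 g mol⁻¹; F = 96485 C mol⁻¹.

54.5 g

Q = I·t = 18.40 A × 8990.0 s = 165400 C.
n(e⁻) = Q/F = 165400 / 96485 = 1.714 mol.
Cu²⁺ + 2 e⁻ → Cu, so n(Cu) = n(e⁻)/2 = 0.8572 mol.
m = n·M = 0.8572 × 63.55 = 54.5 g.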